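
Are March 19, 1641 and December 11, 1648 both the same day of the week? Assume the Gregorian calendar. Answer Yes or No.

No

From Mar 19, 1641 to Dec 11, 1648 is 2824 days.
2824 mod 7 = 3, so they are different weekdays.
(Mar 19, 1641 is a Tuesday; Dec 11, 1648 is a Friday.)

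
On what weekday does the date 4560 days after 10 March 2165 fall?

Mar 10, 2165 is a Sunday.
4560 mod 7 = 3, so 4560 days after a Sunday is Sunday + 3 = Wednesday.

Wednesday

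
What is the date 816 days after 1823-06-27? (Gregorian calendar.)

+366 (one year; includes Feb 29, 1824) → Jun 27, 1824 (450 left).
+365 (one year) → Jun 27, 1825 (85 left).
Jun has 30 days: +4 → Jul 1, 1825 (81 left).
Jul has 31 days: +31 → Aug 1, 1825 (50 left).
Aug has 31 days: +31 → Sep 1, 1825 (19 left).
+19 → Sep 20, 1825.

September 20, 1825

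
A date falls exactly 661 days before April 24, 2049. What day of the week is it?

Wednesday

First find the weekday of Apr 24, 2049. Doomsday rule: the anchor day for the 2000s is Tuesday. For year 49: 49÷12 = 4 r 1, and 1÷4 = 0, so 4+1+0 = 5.
Tuesday + 5 ≡ Sunday — that's 2049's doomsday.
In April the doomsday date is Apr 4.
Apr 24 is 20 days after Apr 4; 20 mod 7 = 6, so Sunday + 6 = Saturday.
661 mod 7 = 3, so 661 days before a Saturday is Saturday − 3 = Wednesday.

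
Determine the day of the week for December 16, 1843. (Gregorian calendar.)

Doomsday rule: the anchor day for the 1800s is Friday. For year 43: 43÷12 = 3 r 7, and 7÷4 = 1, so 3+7+1 = 11.
Friday + 11 ≡ Tuesday — that's 1843's doomsday.
In December the doomsday date is Dec 12.
Dec 16 is 4 days after Dec 12; 4 mod 7 = 4, so Tuesday + 4 = Saturday.

Saturday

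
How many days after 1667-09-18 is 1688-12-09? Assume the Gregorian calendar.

7753

Sep 18, 1667 → Sep 18, 1668: 366 days (Feb 29, 1668 is in that span).
Sep 18, 1668 → Sep 18, 1669: 365 days.
Sep 18, 1669 → Sep 18, 1670: 365 days.
Sep 18, 1670 → Sep 18, 1671: 365 days.
Sep 18, 1671 → Sep 18, 1672: 366 days (Feb 29, 1672 is in that span).
Sep 18, 1672 → Sep 18, 1673: 365 days.
Sep 18, 1673 → Sep 18, 1674: 365 days.
Sep 18, 1674 → Sep 18, 1675: 365 days.
Sep 18, 1675 → Sep 18, 1676: 366 days (Feb 29, 1676 is in that span).
Sep 18, 1676 → Sep 18, 1677: 365 days.
Sep 18, 1677 → Sep 18, 1678: 365 days.
Sep 18, 1678 → Sep 18, 1679: 365 days.
Sep 18, 1679 → Sep 18, 1680: 366 days (Feb 29, 1680 is in that span).
Sep 18, 1680 → Sep 18, 1681: 365 days.
Sep 18, 1681 → Sep 18, 1682: 365 days.
Sep 18, 1682 → Sep 18, 1683: 365 days.
Sep 18, 1683 → Sep 18, 1684: 366 days (Feb 29, 1684 is in that span).
Sep 18, 1684 → Sep 18, 1685: 365 days.
Sep 18, 1685 → Sep 18, 1686: 365 days.
Sep 18, 1686 → Sep 18, 1687: 365 days.
Sep 18, 1687 → Sep 18, 1688: 366 days (Feb 29, 1688 is in that span).
Sep 18, 1688 → Oct 18, 1688: 30 days (September has 30).
Oct 18, 1688 → Nov 18, 1688: 31 days (October has 31).
Nov 18, 1688 → Dec 9, 1688: 21 days.
Total: 7753 days.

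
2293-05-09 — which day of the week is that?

Doomsday rule: the anchor day for the 2200s is Friday. For year 93: 93÷12 = 7 r 9, and 9÷4 = 2, so 7+9+2 = 18.
Friday + 18 ≡ Tuesday — that's 2293's doomsday.
In May the doomsday date is May 9.
May 9 is the doomsday itself: Tuesday.

Tuesday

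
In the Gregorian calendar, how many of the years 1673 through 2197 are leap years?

Multiples of 4 in [1673,2197]: 131.
Of those, multiples of 100: 5 (not leap unless ÷400).
Multiples of 400: 1.
Leap years = 131 − 5 + 1 = 127.

127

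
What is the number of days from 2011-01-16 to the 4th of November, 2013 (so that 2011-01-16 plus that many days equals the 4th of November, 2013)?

1023

Jan 16, 2011 → Jan 16, 2012: 365 days.
Jan 16, 2012 → Jan 16, 2013: 366 days (Feb 29, 2012 is in that span).
Jan 16, 2013 → Feb 16, 2013: 31 days (January has 31).
Feb 16, 2013 → Mar 16, 2013: 28 days (February has 28).
Mar 16, 2013 → Apr 16, 2013: 31 days (March has 31).
Apr 16, 2013 → May 16, 2013: 30 days (April has 30).
May 16, 2013 → Jun 16, 2013: 31 days (May has 31).
Jun 16, 2013 → Jul 16, 2013: 30 days (June has 30).
Jul 16, 2013 → Aug 16, 2013: 31 days (July has 31).
Aug 16, 2013 → Sep 16, 2013: 31 days (August has 31).
Sep 16, 2013 → Oct 16, 2013: 30 days (September has 30).
Oct 16, 2013 → Nov 4, 2013: 19 days.
Total: 1023 days.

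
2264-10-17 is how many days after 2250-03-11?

Mar 11, 2250 → Mar 11, 2251: 365 days.
Mar 11, 2251 → Mar 11, 2252: 366 days (Feb 29, 2252 is in that span).
Mar 11, 2252 → Mar 11, 2253: 365 days.
Mar 11, 2253 → Mar 11, 2254: 365 days.
Mar 11, 2254 → Mar 11, 2255: 365 days.
Mar 11, 2255 → Mar 11, 2256: 366 days (Feb 29, 2256 is in that span).
Mar 11, 2256 → Mar 11, 2257: 365 days.
Mar 11, 2257 → Mar 11, 2258: 365 days.
Mar 11, 2258 → Mar 11, 2259: 365 days.
Mar 11, 2259 → Mar 11, 2260: 366 days (Feb 29, 2260 is in that span).
Mar 11, 2260 → Mar 11, 2261: 365 days.
Mar 11, 2261 → Mar 11, 2262: 365 days.
Mar 11, 2262 → Mar 11, 2263: 365 days.
Mar 11, 2263 → Mar 11, 2264: 366 days (Feb 29, 2264 is in that span).
Mar 11, 2264 → Apr 11, 2264: 31 days (March has 31).
Apr 11, 2264 → May 11, 2264: 30 days (April has 30).
May 11, 2264 → Jun 11, 2264: 31 days (May has 31).
Jun 11, 2264 → Jul 11, 2264: 30 days (June has 30).
Jul 11, 2264 → Aug 11, 2264: 31 days (July has 31).
Aug 11, 2264 → Sep 11, 2264: 31 days (August has 31).
Sep 11, 2264 → Oct 11, 2264: 30 days (September has 30).
Oct 11, 2264 → Oct 17, 2264: 6 days.
Total: 5334 days.

5334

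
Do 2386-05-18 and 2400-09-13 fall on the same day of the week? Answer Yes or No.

No

From May 18, 2386 to Sep 13, 2400 is 5232 days.
5232 mod 7 = 3, so they are different weekdays.
(May 18, 2386 is a Sunday; Sep 13, 2400 is a Wednesday.)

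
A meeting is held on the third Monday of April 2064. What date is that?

April 1, 2064 is a Tuesday.
The first Monday is therefore April 7 (6 days later).
The third Monday is 7 + 2×7 = April 21.

April 21, 2064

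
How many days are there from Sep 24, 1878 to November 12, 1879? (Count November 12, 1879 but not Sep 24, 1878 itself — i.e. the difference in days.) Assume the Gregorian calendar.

414

Sep 24, 1878 → Sep 24, 1879: 365 days.
Sep 24, 1879 → Oct 24, 1879: 30 days (September has 30).
Oct 24, 1879 → Nov 12, 1879: 19 days.
Total: 414 days.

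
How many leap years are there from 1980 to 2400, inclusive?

103

Multiples of 4 in [1980,2400]: 106.
Of those, multiples of 100: 5 (not leap unless ÷400).
Multiples of 400: 2.
Leap years = 106 − 5 + 2 = 103.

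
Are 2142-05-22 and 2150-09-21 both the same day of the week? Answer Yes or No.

From May 22, 2142 to Sep 21, 2150 is 3044 days.
3044 mod 7 = 6, so they are different weekdays.
(May 22, 2142 is a Tuesday; Sep 21, 2150 is a Monday.)

No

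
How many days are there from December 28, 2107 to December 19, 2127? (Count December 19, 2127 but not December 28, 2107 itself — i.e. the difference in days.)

Dec 28, 2107 → Dec 28, 2108: 366 days (Feb 29, 2108 is in that span).
Dec 28, 2108 → Dec 28, 2109: 365 days.
Dec 28, 2109 → Dec 28, 2110: 365 days.
Dec 28, 2110 → Dec 28, 2111: 365 days.
Dec 28, 2111 → Dec 28, 2112: 366 days (Feb 29, 2112 is in that span).
Dec 28, 2112 → Dec 28, 2113: 365 days.
Dec 28, 2113 → Dec 28, 2114: 365 days.
Dec 28, 2114 → Dec 28, 2115: 365 days.
Dec 28, 2115 → Dec 28, 2116: 366 days (Feb 29, 2116 is in that span).
Dec 28, 2116 → Dec 28, 2117: 365 days.
Dec 28, 2117 → Dec 28, 2118: 365 days.
Dec 28, 2118 → Dec 28, 2119: 365 days.
Dec 28, 2119 → Dec 28, 2120: 366 days (Feb 29, 2120 is in that span).
Dec 28, 2120 → Dec 28, 2121: 365 days.
Dec 28, 2121 → Dec 28, 2122: 365 days.
Dec 28, 2122 → Dec 28, 2123: 365 days.
Dec 28, 2123 → Dec 28, 2124: 366 days (Feb 29, 2124 is in that span).
Dec 28, 2124 → Dec 28, 2125: 365 days.
Dec 28, 2125 → Dec 28, 2126: 365 days.
Dec 28, 2126 → Jan 28, 2127: 31 days (December has 31).
Jan 28, 2127 → Feb 28, 2127: 31 days (January has 31).
Feb 28, 2127 → Mar 28, 2127: 28 days (February has 28).
Mar 28, 2127 → Apr 28, 2127: 31 days (March has 31).
Apr 28, 2127 → May 28, 2127: 30 days (April has 30).
May 28, 2127 → Jun 28, 2127: 31 days (May has 31).
Jun 28, 2127 → Jul 28, 2127: 30 days (June has 30).
Jul 28, 2127 → Aug 28, 2127: 31 days (July has 31).
Aug 28, 2127 → Sep 28, 2127: 31 days (August has 31).
Sep 28, 2127 → Oct 28, 2127: 30 days (September has 30).
Oct 28, 2127 → Nov 28, 2127: 31 days (October has 31).
Nov 28, 2127 → Dec 19, 2127: 21 days.
Total: 7296 days.

7296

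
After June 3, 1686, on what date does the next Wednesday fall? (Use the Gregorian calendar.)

Jun 3, 1686 is a Monday.
From Monday to the next Wednesday is 2 days.
Jun 3, 1686 + 2 = Jun 5, 1686.

June 5, 1686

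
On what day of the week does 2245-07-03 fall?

Doomsday rule: the anchor day for the 2200s is Friday. For year 45: 45÷12 = 3 r 9, and 9÷4 = 2, so 3+9+2 = 14.
Friday + 14 ≡ Friday — that's 2245's doomsday.
In July the doomsday date is Jul 11.
Jul 3 is 8 days before Jul 11; 8 mod 7 = 1, so Friday − 1 = Thursday.

Thursday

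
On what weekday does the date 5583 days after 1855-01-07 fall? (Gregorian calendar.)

First find the weekday of Jan 7, 1855. Doomsday rule: the anchor day for the 1800s is Friday. For year 55: 55÷12 = 4 r 7, and 7÷4 = 1, so 4+7+1 = 12.
Friday + 12 ≡ Wednesday — that's 1855's doomsday.
In January the doomsday date is Jan 3 (1855 is not a leap year).
Jan 7 is 4 days after Jan 3; 4 mod 7 = 4, so Wednesday + 4 = Sunday.
5583 mod 7 = 4, so 5583 days after a Sunday is Sunday + 4 = Thursday.

Thursday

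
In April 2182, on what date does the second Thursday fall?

April 11, 2182

April 1, 2182 is a Monday.
The first Thursday is therefore April 4 (3 days later).
The second Thursday is 4 + 1×7 = April 11.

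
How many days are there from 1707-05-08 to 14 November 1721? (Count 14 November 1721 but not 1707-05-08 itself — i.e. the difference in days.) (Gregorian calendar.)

5304

May 8, 1707 → May 8, 1708: 366 days (Feb 29, 1708 is in that span).
May 8, 1708 → May 8, 1709: 365 days.
May 8, 1709 → May 8, 1710: 365 days.
May 8, 1710 → May 8, 1711: 365 days.
May 8, 1711 → May 8, 1712: 366 days (Feb 29, 1712 is in that span).
May 8, 1712 → May 8, 1713: 365 days.
May 8, 1713 → May 8, 1714: 365 days.
May 8, 1714 → May 8, 1715: 365 days.
May 8, 1715 → May 8, 1716: 366 days (Feb 29, 1716 is in that span).
May 8, 1716 → May 8, 1717: 365 days.
May 8, 1717 → May 8, 1718: 365 days.
May 8, 1718 → May 8, 1719: 365 days.
May 8, 1719 → May 8, 1720: 366 days (Feb 29, 1720 is in that span).
May 8, 1720 → May 8, 1721: 365 days.
May 8, 1721 → Jun 8, 1721: 31 days (May has 31).
Jun 8, 1721 → Jul 8, 1721: 30 days (June has 30).
Jul 8, 1721 → Aug 8, 1721: 31 days (July has 31).
Aug 8, 1721 → Sep 8, 1721: 31 days (August has 31).
Sep 8, 1721 → Oct 8, 1721: 30 days (September has 30).
Oct 8, 1721 → Nov 8, 1721: 31 days (October has 31).
Nov 8, 1721 → Nov 14, 1721: 6 days.
Total: 5304 days.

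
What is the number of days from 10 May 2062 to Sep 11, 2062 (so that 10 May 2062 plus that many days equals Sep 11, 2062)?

May 10, 2062 → Jun 10, 2062: 31 days (May has 31).
Jun 10, 2062 → Jul 10, 2062: 30 days (June has 30).
Jul 10, 2062 → Aug 10, 2062: 31 days (July has 31).
Aug 10, 2062 → Sep 10, 2062: 31 days (August has 31).
Sep 10, 2062 → Sep 11, 2062: 1 days.
Total: 124 days.

124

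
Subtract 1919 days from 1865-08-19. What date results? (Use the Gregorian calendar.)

−365 (one year) → Aug 19, 1864 (1554 left).
−366 (one year; includes Feb 29, 1864) → Aug 19, 1863 (1188 left).
−365 (one year) → Aug 19, 1862 (823 left).
−365 (one year) → Aug 19, 1861 (458 left).
−365 (one year) → Aug 19, 1860 (93 left).
−19 → Jul 31, 1860 (end of Jul, 31 days; 74 left).
−31 → Jun 30, 1860 (end of Jun, 30 days; 43 left).
−30 → May 31, 1860 (end of May, 31 days; 13 left).
−13 → May 18, 1860.

May 18, 1860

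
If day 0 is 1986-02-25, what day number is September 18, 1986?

Feb 25, 1986 → Mar 25, 1986: 28 days (February has 28).
Mar 25, 1986 → Apr 25, 1986: 31 days (March has 31).
Apr 25, 1986 → May 25, 1986: 30 days (April has 30).
May 25, 1986 → Jun 25, 1986: 31 days (May has 31).
Jun 25, 1986 → Jul 25, 1986: 30 days (June has 30).
Jul 25, 1986 → Aug 25, 1986: 31 days (July has 31).
Aug 25, 1986 → Sep 18, 1986: 24 days.
Total: 205 days.

205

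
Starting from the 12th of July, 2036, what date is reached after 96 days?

October 16, 2036

Jul has 31 days: +20 → Aug 1, 2036 (76 left).
Aug has 31 days: +31 → Sep 1, 2036 (45 left).
Sep has 30 days: +30 → Oct 1, 2036 (15 left).
+15 → Oct 16, 2036.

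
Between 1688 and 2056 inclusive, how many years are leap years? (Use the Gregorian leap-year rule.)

Multiples of 4 in [1688,2056]: 93.
Of those, multiples of 100: 4 (not leap unless ÷400).
Multiples of 400: 1.
Leap years = 93 − 4 + 1 = 90.

90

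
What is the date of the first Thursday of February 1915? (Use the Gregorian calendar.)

February 1, 1915 is a Monday.
The first Thursday is therefore February 4 (3 days later).

February 4, 1915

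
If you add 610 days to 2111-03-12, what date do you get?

November 11, 2112

+366 (one year; includes Feb 29, 2112) → Mar 12, 2112 (244 left).
Mar has 31 days: +20 → Apr 1, 2112 (224 left).
Apr has 30 days: +30 → May 1, 2112 (194 left).
May has 31 days: +31 → Jun 1, 2112 (163 left).
Jun has 30 days: +30 → Jul 1, 2112 (133 left).
Jul has 31 days: +31 → Aug 1, 2112 (102 left).
Aug has 31 days: +31 → Sep 1, 2112 (71 left).
Sep has 30 days: +30 → Oct 1, 2112 (41 left).
Oct has 31 days: +31 → Nov 1, 2112 (10 left).
+10 → Nov 11, 2112.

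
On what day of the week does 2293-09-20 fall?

Doomsday rule: the anchor day for the 2200s is Friday. For year 93: 93÷12 = 7 r 9, and 9÷4 = 2, so 7+9+2 = 18.
Friday + 18 ≡ Tuesday — that's 2293's doomsday.
In September the doomsday date is Sep 5.
Sep 20 is 15 days after Sep 5; 15 mod 7 = 1, so Tuesday + 1 = Wednesday.

Wednesday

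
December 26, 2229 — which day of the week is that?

Doomsday rule: the anchor day for the 2200s is Friday. For year 29: 29÷12 = 2 r 5, and 5÷4 = 1, so 2+5+1 = 8.
Friday + 8 ≡ Saturday — that's 2229's doomsday.
In December the doomsday date is Dec 12.
Dec 26 is 14 days after Dec 12; 14 mod 7 = 0, so Saturday + 0 = Saturday.

Saturday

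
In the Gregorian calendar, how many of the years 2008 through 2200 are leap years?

Multiples of 4 in [2008,2200]: 49.
Of those, multiples of 100: 2 (not leap unless ÷400).
Multiples of 400: 0.
Leap years = 49 − 2 + 0 = 47.

47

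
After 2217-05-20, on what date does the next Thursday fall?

May 20, 2217 is a Tuesday.
From Tuesday to the next Thursday is 2 days.
May 20, 2217 + 2 = May 22, 2217.

May 22, 2217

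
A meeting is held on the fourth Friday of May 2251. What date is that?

May 23, 2251

May 1, 2251 is a Thursday.
The first Friday is therefore May 2 (1 days later).
The fourth Friday is 2 + 3×7 = May 23.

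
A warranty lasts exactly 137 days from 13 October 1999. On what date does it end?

February 27, 2000

Oct has 31 days: +19 → Nov 1, 1999 (118 left).
Nov has 30 days: +30 → Dec 1, 1999 (88 left).
Dec has 31 days: +31 → Jan 1, 2000 (57 left).
Jan has 31 days: +31 → Feb 1, 2000 (26 left).
+26 → Feb 27, 2000.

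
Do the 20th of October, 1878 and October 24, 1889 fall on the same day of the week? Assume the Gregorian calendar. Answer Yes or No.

From Oct 20, 1878 to Oct 24, 1889 is 4022 days.
4022 mod 7 = 4, so they are different weekdays.
(Oct 20, 1878 is a Sunday; Oct 24, 1889 is a Thursday.)

No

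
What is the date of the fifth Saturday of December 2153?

December 29, 2153

December 1, 2153 is a Saturday.
The first Saturday is therefore December 1 (same day).
The fifth Saturday is 1 + 4×7 = December 29.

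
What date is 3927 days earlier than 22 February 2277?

May 24, 2266

−366 (one year; includes Feb 29, 2276) → Feb 22, 2276 (3561 left).
−365 (one year) → Feb 22, 2275 (3196 left).
−365 (one year) → Feb 22, 2274 (2831 left).
−365 (one year) → Feb 22, 2273 (2466 left).
−366 (one year; includes Feb 29, 2272) → Feb 22, 2272 (2100 left).
−365 (one year) → Feb 22, 2271 (1735 left).
−365 (one year) → Feb 22, 2270 (1370 left).
−365 (one year) → Feb 22, 2269 (1005 left).
−366 (one year; includes Feb 29, 2268) → Feb 22, 2268 (639 left).
−365 (one year) → Feb 22, 2267 (274 left).
−22 → Jan 31, 2267 (end of Jan, 31 days; 252 left).
−31 → Dec 31, 2266 (end of Dec, 31 days; 221 left).
−31 → Nov 30, 2266 (end of Nov, 30 days; 190 left).
−30 → Oct 31, 2266 (end of Oct, 31 days; 160 left).
−31 → Sep 30, 2266 (end of Sep, 30 days; 129 left).
−30 → Aug 31, 2266 (end of Aug, 31 days; 99 left).
−31 → Jul 31, 2266 (end of Jul, 31 days; 68 left).
−31 → Jun 30, 2266 (end of Jun, 30 days; 37 left).
−30 → May 31, 2266 (end of May, 31 days; 7 left).
−7 → May 24, 2266.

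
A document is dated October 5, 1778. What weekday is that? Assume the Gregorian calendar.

Doomsday rule: the anchor day for the 1700s is Sunday. For year 78: 78÷12 = 6 r 6, and 6÷4 = 1, so 6+6+1 = 13.
Sunday + 13 ≡ Saturday — that's 1778's doomsday.
In October the doomsday date is Oct 10.
Oct 5 is 5 days before Oct 10; 5 mod 7 = 5, so Saturday − 5 = Monday.

Monday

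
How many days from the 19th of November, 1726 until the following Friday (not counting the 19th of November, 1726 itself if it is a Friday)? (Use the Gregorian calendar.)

3

Nov 19, 1726 is a Tuesday.
From Tuesday to the next Friday is 3 days.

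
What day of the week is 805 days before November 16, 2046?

First find the weekday of Nov 16, 2046. Doomsday rule: the anchor day for the 2000s is Tuesday. For year 46: 46÷12 = 3 r 10, and 10÷4 = 2, so 3+10+2 = 15.
Tuesday + 15 ≡ Wednesday — that's 2046's doomsday.
In November the doomsday date is Nov 7.
Nov 16 is 9 days after Nov 7; 9 mod 7 = 2, so Wednesday + 2 = Friday.
805 mod 7 = 0, so 805 days before a Friday is Friday − 0 = Friday.

Friday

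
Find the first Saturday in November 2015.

November 1, 2015 is a Sunday.
The first Saturday is therefore November 7 (6 days later).

November 7, 2015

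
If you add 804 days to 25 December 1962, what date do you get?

+365 (one year) → Dec 25, 1963 (439 left).
+366 (one year; includes Feb 29, 1964) → Dec 25, 1964 (73 left).
Dec has 31 days: +7 → Jan 1, 1965 (66 left).
Jan has 31 days: +31 → Feb 1, 1965 (35 left).
Feb has 28 days: +28 → Mar 1, 1965 (7 left).
+7 → Mar 8, 1965.

March 8, 1965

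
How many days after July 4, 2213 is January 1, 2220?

2372

Jul 4, 2213 → Jul 4, 2214: 365 days.
Jul 4, 2214 → Jul 4, 2215: 365 days.
Jul 4, 2215 → Jul 4, 2216: 366 days (Feb 29, 2216 is in that span).
Jul 4, 2216 → Jul 4, 2217: 365 days.
Jul 4, 2217 → Jul 4, 2218: 365 days.
Jul 4, 2218 → Jul 4, 2219: 365 days.
Jul 4, 2219 → Aug 4, 2219: 31 days (July has 31).
Aug 4, 2219 → Sep 4, 2219: 31 days (August has 31).
Sep 4, 2219 → Oct 4, 2219: 30 days (September has 30).
Oct 4, 2219 → Nov 4, 2219: 31 days (October has 31).
Nov 4, 2219 → Dec 4, 2219: 30 days (November has 30).
Dec 4, 2219 → Jan 1, 2220: 28 days.
Total: 2372 days.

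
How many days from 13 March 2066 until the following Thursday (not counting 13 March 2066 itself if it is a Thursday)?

Mar 13, 2066 is a Saturday.
From Saturday to the next Thursday is 5 days.

5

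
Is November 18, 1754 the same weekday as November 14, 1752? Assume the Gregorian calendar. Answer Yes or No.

From Nov 14, 1752 to Nov 18, 1754 is 734 days.
734 mod 7 = 6, so they are different weekdays.
(Nov 14, 1752 is a Tuesday; Nov 18, 1754 is a Monday.)

No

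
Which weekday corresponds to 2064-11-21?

Friday

January 1, 2064 is a Tuesday.
Jan 1, 2064 → Feb 1, 2064: 31 days (January has 31).
Feb 1, 2064 → Mar 1, 2064: 29 days (February has 29).
Mar 1, 2064 → Apr 1, 2064: 31 days (March has 31).
Apr 1, 2064 → May 1, 2064: 30 days (April has 30).
May 1, 2064 → Jun 1, 2064: 31 days (May has 31).
Jun 1, 2064 → Jul 1, 2064: 30 days (June has 30).
Jul 1, 2064 → Aug 1, 2064: 31 days (July has 31).
Aug 1, 2064 → Sep 1, 2064: 31 days (August has 31).
Sep 1, 2064 → Oct 1, 2064: 30 days (September has 30).
Oct 1, 2064 → Nov 1, 2064: 31 days (October has 31).
Nov 1, 2064 → Nov 21, 2064: 20 days.
Total: 325 days.
325 mod 7 = 3, so Tuesday + 3 = Friday.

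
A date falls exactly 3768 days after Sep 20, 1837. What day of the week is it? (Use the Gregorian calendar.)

Sep 20, 1837 is a Wednesday.
3768 mod 7 = 2, so 3768 days after a Wednesday is Wednesday + 2 = Friday.

Friday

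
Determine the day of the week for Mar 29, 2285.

Doomsday rule: the anchor day for the 2200s is Friday. For year 85: 85÷12 = 7 r 1, and 1÷4 = 0, so 7+1+0 = 8.
Friday + 8 ≡ Saturday — that's 2285's doomsday.
In March the doomsday date is Mar 14.
Mar 29 is 15 days after Mar 14; 15 mod 7 = 1, so Saturday + 1 = Sunday.

Sunday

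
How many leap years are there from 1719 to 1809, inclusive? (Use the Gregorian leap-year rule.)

22

Multiples of 4 in [1719,1809]: 23.
Of those, multiples of 100: 1 (not leap unless ÷400).
Multiples of 400: 0.
Leap years = 23 − 1 + 0 = 22.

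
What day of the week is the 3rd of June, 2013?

Monday

Doomsday rule: the anchor day for the 2000s is Tuesday. For year 13: 13÷12 = 1 r 1, and 1÷4 = 0, so 1+1+0 = 2.
Tuesday + 2 ≡ Thursday — that's 2013's doomsday.
In June the doomsday date is Jun 6.
Jun 3 is 3 days before Jun 6; 3 mod 7 = 3, so Thursday − 3 = Monday.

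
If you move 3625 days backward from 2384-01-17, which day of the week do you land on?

Wednesday

First find the weekday of Jan 17, 2384. Doomsday rule: the anchor day for the 2300s is Wednesday. For year 84: 84÷12 = 7 r 0, and 0÷4 = 0, so 7+0+0 = 7.
Wednesday + 7 ≡ Wednesday — that's 2384's doomsday.
In January the doomsday date is Jan 4 (2384 is a leap year (divisible by 4)).
Jan 17 is 13 days after Jan 4; 13 mod 7 = 6, so Wednesday + 6 = Tuesday.
3625 mod 7 = 6, so 3625 days before a Tuesday is Tuesday − 6 = Wednesday.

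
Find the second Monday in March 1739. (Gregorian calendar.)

March 1, 1739 is a Sunday.
The first Monday is therefore March 2 (1 days later).
The second Monday is 2 + 1×7 = March 9.

March 9, 1739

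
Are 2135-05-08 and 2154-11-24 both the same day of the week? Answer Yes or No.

From May 8, 2135 to Nov 24, 2154 is 7140 days.
7140 mod 7 = 0, so they are the same weekday.
(May 8, 2135 is a Sunday; Nov 24, 2154 is a Sunday.)

Yes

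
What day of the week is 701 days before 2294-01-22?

Sunday

Jan 22, 2294 is a Monday.
701 mod 7 = 1, so 701 days before a Monday is Monday − 1 = Sunday.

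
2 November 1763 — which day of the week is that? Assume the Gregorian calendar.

Doomsday rule: the anchor day for the 1700s is Sunday. For year 63: 63÷12 = 5 r 3, and 3÷4 = 0, so 5+3+0 = 8.
Sunday + 8 ≡ Monday — that's 1763's doomsday.
In November the doomsday date is Nov 7.
Nov 2 is 5 days before Nov 7; 5 mod 7 = 5, so Monday − 5 = Wednesday.

Wednesday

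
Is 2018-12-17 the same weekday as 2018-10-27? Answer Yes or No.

From Oct 27, 2018 to Dec 17, 2018 is 51 days.
51 mod 7 = 2, so they are different weekdays.
(Oct 27, 2018 is a Saturday; Dec 17, 2018 is a Monday.)

No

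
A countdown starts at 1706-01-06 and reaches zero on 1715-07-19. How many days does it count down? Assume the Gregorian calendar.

3481

Jan 6, 1706 → Jan 6, 1707: 365 days.
Jan 6, 1707 → Jan 6, 1708: 365 days.
Jan 6, 1708 → Jan 6, 1709: 366 days (Feb 29, 1708 is in that span).
Jan 6, 1709 → Jan 6, 1710: 365 days.
Jan 6, 1710 → Jan 6, 1711: 365 days.
Jan 6, 1711 → Jan 6, 1712: 365 days.
Jan 6, 1712 → Jan 6, 1713: 366 days (Feb 29, 1712 is in that span).
Jan 6, 1713 → Jan 6, 1714: 365 days.
Jan 6, 1714 → Jan 6, 1715: 365 days.
Jan 6, 1715 → Feb 6, 1715: 31 days (January has 31).
Feb 6, 1715 → Mar 6, 1715: 28 days (February has 28).
Mar 6, 1715 → Apr 6, 1715: 31 days (March has 31).
Apr 6, 1715 → May 6, 1715: 30 days (April has 30).
May 6, 1715 → Jun 6, 1715: 31 days (May has 31).
Jun 6, 1715 → Jul 6, 1715: 30 days (June has 30).
Jul 6, 1715 → Jul 19, 1715: 13 days.
Total: 3481 days.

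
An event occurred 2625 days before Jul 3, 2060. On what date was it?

April 26, 2053

−366 (one year; includes Feb 29, 2060) → Jul 3, 2059 (2259 left).
−365 (one year) → Jul 3, 2058 (1894 left).
−365 (one year) → Jul 3, 2057 (1529 left).
−365 (one year) → Jul 3, 2056 (1164 left).
−366 (one year; includes Feb 29, 2056) → Jul 3, 2055 (798 left).
−365 (one year) → Jul 3, 2054 (433 left).
−365 (one year) → Jul 3, 2053 (68 left).
−3 → Jun 30, 2053 (end of Jun, 30 days; 65 left).
−30 → May 31, 2053 (end of May, 31 days; 35 left).
−31 → Apr 30, 2053 (end of Apr, 30 days; 4 left).
−4 → Apr 26, 2053.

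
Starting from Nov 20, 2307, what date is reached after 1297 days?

+366 (one year; includes Feb 29, 2308) → Nov 20, 2308 (931 left).
+365 (one year) → Nov 20, 2309 (566 left).
+365 (one year) → Nov 20, 2310 (201 left).
Nov has 30 days: +11 → Dec 1, 2310 (190 left).
Dec has 31 days: +31 → Jan 1, 2311 (159 left).
Jan has 31 days: +31 → Feb 1, 2311 (128 left).
Feb has 28 days: +28 → Mar 1, 2311 (100 left).
Mar has 31 days: +31 → Apr 1, 2311 (69 left).
Apr has 30 days: +30 → May 1, 2311 (39 left).
May has 31 days: +31 → Jun 1, 2311 (8 left).
+8 → Jun 9, 2311.

June 9, 2311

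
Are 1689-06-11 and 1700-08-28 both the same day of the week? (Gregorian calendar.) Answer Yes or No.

From Jun 11, 1689 to Aug 28, 1700 is 4095 days.
4095 mod 7 = 0, so they are the same weekday.
(Jun 11, 1689 is a Saturday; Aug 28, 1700 is a Saturday.)

Yes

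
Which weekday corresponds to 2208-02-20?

Saturday

Doomsday rule: the anchor day for the 2200s is Friday. For year 08: 8÷12 = 0 r 8, and 8÷4 = 2, so 0+8+2 = 10.
Friday + 10 ≡ Monday — that's 2208's doomsday.
In February the doomsday date is Feb 29 (2208 is a leap year (divisible by 4)).
Feb 20 is 9 days before Feb 29; 9 mod 7 = 2, so Monday − 2 = Saturday.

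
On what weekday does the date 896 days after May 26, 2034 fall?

Friday

May 26, 2034 is a Friday.
896 mod 7 = 0, so 896 days after a Friday is Friday + 0 = Friday.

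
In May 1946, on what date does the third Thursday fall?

May 16, 1946

May 1, 1946 is a Wednesday.
The first Thursday is therefore May 2 (1 days later).
The third Thursday is 2 + 2×7 = May 16.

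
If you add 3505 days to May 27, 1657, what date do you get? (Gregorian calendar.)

+365 (one year) → May 27, 1658 (3140 left).
+365 (one year) → May 27, 1659 (2775 left).
+366 (one year; includes Feb 29, 1660) → May 27, 1660 (2409 left).
+365 (one year) → May 27, 1661 (2044 left).
+365 (one year) → May 27, 1662 (1679 left).
+365 (one year) → May 27, 1663 (1314 left).
+366 (one year; includes Feb 29, 1664) → May 27, 1664 (948 left).
+365 (one year) → May 27, 1665 (583 left).
+365 (one year) → May 27, 1666 (218 left).
May has 31 days: +5 → Jun 1, 1666 (213 left).
Jun has 30 days: +30 → Jul 1, 1666 (183 left).
Jul has 31 days: +31 → Aug 1, 1666 (152 left).
Aug has 31 days: +31 → Sep 1, 1666 (121 left).
Sep has 30 days: +30 → Oct 1, 1666 (91 left).
Oct has 31 days: +31 → Nov 1, 1666 (60 left).
Nov has 30 days: +30 → Dec 1, 1666 (30 left).
+30 → Dec 31, 1666.

December 31, 1666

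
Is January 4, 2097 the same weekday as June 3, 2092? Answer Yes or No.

No

From Jun 3, 2092 to Jan 4, 2097 is 1676 days.
1676 mod 7 = 3, so they are different weekdays.
(Jun 3, 2092 is a Tuesday; Jan 4, 2097 is a Friday.)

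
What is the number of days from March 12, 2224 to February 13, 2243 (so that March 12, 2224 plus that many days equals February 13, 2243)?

6912

Mar 12, 2224 → Mar 12, 2225: 365 days.
Mar 12, 2225 → Mar 12, 2226: 365 days.
Mar 12, 2226 → Mar 12, 2227: 365 days.
Mar 12, 2227 → Mar 12, 2228: 366 days (Feb 29, 2228 is in that span).
Mar 12, 2228 → Mar 12, 2229: 365 days.
Mar 12, 2229 → Mar 12, 2230: 365 days.
Mar 12, 2230 → Mar 12, 2231: 365 days.
Mar 12, 2231 → Mar 12, 2232: 366 days (Feb 29, 2232 is in that span).
Mar 12, 2232 → Mar 12, 2233: 365 days.
Mar 12, 2233 → Mar 12, 2234: 365 days.
Mar 12, 2234 → Mar 12, 2235: 365 days.
Mar 12, 2235 → Mar 12, 2236: 366 days (Feb 29, 2236 is in that span).
Mar 12, 2236 → Mar 12, 2237: 365 days.
Mar 12, 2237 → Mar 12, 2238: 365 days.
Mar 12, 2238 → Mar 12, 2239: 365 days.
Mar 12, 2239 → Mar 12, 2240: 366 days (Feb 29, 2240 is in that span).
Mar 12, 2240 → Mar 12, 2241: 365 days.
Mar 12, 2241 → Mar 12, 2242: 365 days.
Mar 12, 2242 → Apr 12, 2242: 31 days (March has 31).
Apr 12, 2242 → May 12, 2242: 30 days (April has 30).
May 12, 2242 → Jun 12, 2242: 31 days (May has 31).
Jun 12, 2242 → Jul 12, 2242: 30 days (June has 30).
Jul 12, 2242 → Aug 12, 2242: 31 days (July has 31).
Aug 12, 2242 → Sep 12, 2242: 31 days (August has 31).
Sep 12, 2242 → Oct 12, 2242: 30 days (September has 30).
Oct 12, 2242 → Nov 12, 2242: 31 days (October has 31).
Nov 12, 2242 → Dec 12, 2242: 30 days (November has 30).
Dec 12, 2242 → Jan 12, 2243: 31 days (December has 31).
Jan 12, 2243 → Feb 12, 2243: 31 days (January has 31).
Feb 12, 2243 → Feb 13, 2243: 1 days.
Total: 6912 days.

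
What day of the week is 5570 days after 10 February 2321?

Tuesday

First find the weekday of Feb 10, 2321. Doomsday rule: the anchor day for the 2300s is Wednesday. For year 21: 21÷12 = 1 r 9, and 9÷4 = 2, so 1+9+2 = 12.
Wednesday + 12 ≡ Monday — that's 2321's doomsday.
In February the doomsday date is Feb 28 (2321 is not a leap year).
Feb 10 is 18 days before Feb 28; 18 mod 7 = 4, so Monday − 4 = Thursday.
5570 mod 7 = 5, so 5570 days after a Thursday is Thursday + 5 = Tuesday.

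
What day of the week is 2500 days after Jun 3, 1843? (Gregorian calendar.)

Jun 3, 1843 is a Saturday.
2500 mod 7 = 1, so 2500 days after a Saturday is Saturday + 1 = Sunday.

Sunday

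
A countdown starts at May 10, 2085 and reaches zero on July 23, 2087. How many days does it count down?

804

May 10, 2085 → May 10, 2086: 365 days.
May 10, 2086 → May 10, 2087: 365 days.
May 10, 2087 → Jun 10, 2087: 31 days (May has 31).
Jun 10, 2087 → Jul 10, 2087: 30 days (June has 30).
Jul 10, 2087 → Jul 23, 2087: 13 days.
Total: 804 days.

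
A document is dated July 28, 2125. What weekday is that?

Saturday

Doomsday rule: the anchor day for the 2100s is Sunday. For year 25: 25÷12 = 2 r 1, and 1÷4 = 0, so 2+1+0 = 3.
Sunday + 3 ≡ Wednesday — that's 2125's doomsday.
In July the doomsday date is Jul 11.
Jul 28 is 17 days after Jul 11; 17 mod 7 = 3, so Wednesday + 3 = Saturday.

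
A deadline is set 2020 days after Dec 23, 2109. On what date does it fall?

July 5, 2115

+365 (one year) → Dec 23, 2110 (1655 left).
+365 (one year) → Dec 23, 2111 (1290 left).
+366 (one year; includes Feb 29, 2112) → Dec 23, 2112 (924 left).
+365 (one year) → Dec 23, 2113 (559 left).
+365 (one year) → Dec 23, 2114 (194 left).
Dec has 31 days: +9 → Jan 1, 2115 (185 left).
Jan has 31 days: +31 → Feb 1, 2115 (154 left).
Feb has 28 days: +28 → Mar 1, 2115 (126 left).
Mar has 31 days: +31 → Apr 1, 2115 (95 left).
Apr has 30 days: +30 → May 1, 2115 (65 left).
May has 31 days: +31 → Jun 1, 2115 (34 left).
Jun has 30 days: +30 → Jul 1, 2115 (4 left).
+4 → Jul 5, 2115.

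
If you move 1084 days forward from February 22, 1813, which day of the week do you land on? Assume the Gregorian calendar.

Feb 22, 1813 is a Monday.
1084 mod 7 = 6, so 1084 days after a Monday is Monday + 6 = Sunday.

Sunday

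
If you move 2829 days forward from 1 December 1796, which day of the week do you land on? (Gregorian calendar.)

Friday

First find the weekday of Dec 1, 1796. Doomsday rule: the anchor day for the 1700s is Sunday. For year 96: 96÷12 = 8 r 0, and 0÷4 = 0, so 8+0+0 = 8.
Sunday + 8 ≡ Monday — that's 1796's doomsday.
In December the doomsday date is Dec 12.
Dec 1 is 11 days before Dec 12; 11 mod 7 = 4, so Monday − 4 = Thursday.
2829 mod 7 = 1, so 2829 days after a Thursday is Thursday + 1 = Friday.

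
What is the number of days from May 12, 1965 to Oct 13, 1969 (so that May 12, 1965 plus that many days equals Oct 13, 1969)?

May 12, 1965 → May 12, 1966: 365 days.
May 12, 1966 → May 12, 1967: 365 days.
May 12, 1967 → May 12, 1968: 366 days (Feb 29, 1968 is in that span).
May 12, 1968 → May 12, 1969: 365 days.
May 12, 1969 → Jun 12, 1969: 31 days (May has 31).
Jun 12, 1969 → Jul 12, 1969: 30 days (June has 30).
Jul 12, 1969 → Aug 12, 1969: 31 days (July has 31).
Aug 12, 1969 → Sep 12, 1969: 31 days (August has 31).
Sep 12, 1969 → Oct 12, 1969: 30 days (September has 30).
Oct 12, 1969 → Oct 13, 1969: 1 days.
Total: 1615 days.

1615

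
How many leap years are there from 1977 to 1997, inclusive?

Multiples of 4 in [1977,1997]: 5.
Of those, multiples of 100: 0 (not leap unless ÷400).
Multiples of 400: 0.
Leap years = 5 − 0 + 0 = 5.

5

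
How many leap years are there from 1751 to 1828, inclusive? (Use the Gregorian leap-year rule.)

19

Multiples of 4 in [1751,1828]: 20.
Of those, multiples of 100: 1 (not leap unless ÷400).
Multiples of 400: 0.
Leap years = 20 − 1 + 0 = 19.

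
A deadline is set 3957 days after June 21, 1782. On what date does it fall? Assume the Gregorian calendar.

+365 (one year) → Jun 21, 1783 (3592 left).
+366 (one year; includes Feb 29, 1784) → Jun 21, 1784 (3226 left).
+365 (one year) → Jun 21, 1785 (2861 left).
+365 (one year) → Jun 21, 1786 (2496 left).
+365 (one year) → Jun 21, 1787 (2131 left).
+366 (one year; includes Feb 29, 1788) → Jun 21, 1788 (1765 left).
+365 (one year) → Jun 21, 1789 (1400 left).
+365 (one year) → Jun 21, 1790 (1035 left).
+365 (one year) → Jun 21, 1791 (670 left).
+366 (one year; includes Feb 29, 1792) → Jun 21, 1792 (304 left).
Jun has 30 days: +10 → Jul 1, 1792 (294 left).
Jul has 31 days: +31 → Aug 1, 1792 (263 left).
Aug has 31 days: +31 → Sep 1, 1792 (232 left).
Sep has 30 days: +30 → Oct 1, 1792 (202 left).
Oct has 31 days: +31 → Nov 1, 1792 (171 left).
Nov has 30 days: +30 → Dec 1, 1792 (141 left).
Dec has 31 days: +31 → Jan 1, 1793 (110 left).
Jan has 31 days: +31 → Feb 1, 1793 (79 left).
Feb has 28 days: +28 → Mar 1, 1793 (51 left).
Mar has 31 days: +31 → Apr 1, 1793 (20 left).
+20 → Apr 21, 1793.

April 21, 1793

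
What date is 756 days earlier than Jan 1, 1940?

December 6, 1937

−365 (one year) → Jan 1, 1939 (391 left).
−1 → Dec 31, 1938 (end of Dec, 31 days; 390 left).
−31 → Nov 30, 1938 (end of Nov, 30 days; 359 left).
−30 → Oct 31, 1938 (end of Oct, 31 days; 329 left).
−31 → Sep 30, 1938 (end of Sep, 30 days; 298 left).
−30 → Aug 31, 1938 (end of Aug, 31 days; 268 left).
−31 → Jul 31, 1938 (end of Jul, 31 days; 237 left).
−31 → Jun 30, 1938 (end of Jun, 30 days; 206 left).
−30 → May 31, 1938 (end of May, 31 days; 176 left).
−31 → Apr 30, 1938 (end of Apr, 30 days; 145 left).
−30 → Mar 31, 1938 (end of Mar, 31 days; 115 left).
−31 → Feb 28, 1938 (end of Feb, 28 days; 84 left).
−28 → Jan 31, 1938 (end of Jan, 31 days; 56 left).
−31 → Dec 31, 1937 (end of Dec, 31 days; 25 left).
−25 → Dec 6, 1937.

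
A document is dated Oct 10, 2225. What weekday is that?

Doomsday rule: the anchor day for the 2200s is Friday. For year 25: 25÷12 = 2 r 1, and 1÷4 = 0, so 2+1+0 = 3.
Friday + 3 ≡ Monday — that's 2225's doomsday.
In October the doomsday date is Oct 10.
Oct 10 is the doomsday itself: Monday.

Monday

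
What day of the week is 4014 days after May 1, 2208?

May 1, 2208 is a Sunday.
4014 mod 7 = 3, so 4014 days after a Sunday is Sunday + 3 = Wednesday.

Wednesday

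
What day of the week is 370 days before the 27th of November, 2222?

Thursday

Nov 27, 2222 is a Wednesday.
370 mod 7 = 6, so 370 days before a Wednesday is Wednesday − 6 = Thursday.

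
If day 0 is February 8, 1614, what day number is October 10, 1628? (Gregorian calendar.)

5358

Feb 8, 1614 → Feb 8, 1615: 365 days.
Feb 8, 1615 → Feb 8, 1616: 365 days.
Feb 8, 1616 → Feb 8, 1617: 366 days (Feb 29, 1616 is in that span).
Feb 8, 1617 → Feb 8, 1618: 365 days.
Feb 8, 1618 → Feb 8, 1619: 365 days.
Feb 8, 1619 → Feb 8, 1620: 365 days.
Feb 8, 1620 → Feb 8, 1621: 366 days (Feb 29, 1620 is in that span).
Feb 8, 1621 → Feb 8, 1622: 365 days.
Feb 8, 1622 → Feb 8, 1623: 365 days.
Feb 8, 1623 → Feb 8, 1624: 365 days.
Feb 8, 1624 → Feb 8, 1625: 366 days (Feb 29, 1624 is in that span).
Feb 8, 1625 → Feb 8, 1626: 365 days.
Feb 8, 1626 → Feb 8, 1627: 365 days.
Feb 8, 1627 → Feb 8, 1628: 365 days.
Feb 8, 1628 → Mar 8, 1628: 29 days (February has 29).
Mar 8, 1628 → Apr 8, 1628: 31 days (March has 31).
Apr 8, 1628 → May 8, 1628: 30 days (April has 30).
May 8, 1628 → Jun 8, 1628: 31 days (May has 31).
Jun 8, 1628 → Jul 8, 1628: 30 days (June has 30).
Jul 8, 1628 → Aug 8, 1628: 31 days (July has 31).
Aug 8, 1628 → Sep 8, 1628: 31 days (August has 31).
Sep 8, 1628 → Oct 8, 1628: 30 days (September has 30).
Oct 8, 1628 → Oct 10, 1628: 2 days.
Total: 5358 days.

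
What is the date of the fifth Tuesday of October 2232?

October 30, 2232

October 1, 2232 is a Monday.
The first Tuesday is therefore October 2 (1 days later).
The fifth Tuesday is 2 + 4×7 = October 30.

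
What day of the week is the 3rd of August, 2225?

January 1, 2225 is a Saturday.
Jan 1, 2225 → Feb 1, 2225: 31 days (January has 31).
Feb 1, 2225 → Mar 1, 2225: 28 days (February has 28).
Mar 1, 2225 → Apr 1, 2225: 31 days (March has 31).
Apr 1, 2225 → May 1, 2225: 30 days (April has 30).
May 1, 2225 → Jun 1, 2225: 31 days (May has 31).
Jun 1, 2225 → Jul 1, 2225: 30 days (June has 30).
Jul 1, 2225 → Aug 1, 2225: 31 days (July has 31).
Aug 1, 2225 → Aug 3, 2225: 2 days.
Total: 214 days.
214 mod 7 = 4, so Saturday + 4 = Wednesday.

Wednesday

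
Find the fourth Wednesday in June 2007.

June 1, 2007 is a Friday.
The first Wednesday is therefore June 6 (5 days later).
The fourth Wednesday is 6 + 3×7 = June 27.

June 27, 2007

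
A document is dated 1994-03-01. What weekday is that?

Doomsday rule: the anchor day for the 1900s is Wednesday. For year 94: 94÷12 = 7 r 10, and 10÷4 = 2, so 7+10+2 = 19.
Wednesday + 19 ≡ Monday — that's 1994's doomsday.
In March the doomsday date is Mar 14.
Mar 1 is 13 days before Mar 14; 13 mod 7 = 6, so Monday − 6 = Tuesday.

Tuesday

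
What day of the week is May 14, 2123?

Friday

January 1, 2123 is a Friday.
Jan 1, 2123 → Feb 1, 2123: 31 days (January has 31).
Feb 1, 2123 → Mar 1, 2123: 28 days (February has 28).
Mar 1, 2123 → Apr 1, 2123: 31 days (March has 31).
Apr 1, 2123 → May 1, 2123: 30 days (April has 30).
May 1, 2123 → May 14, 2123: 13 days.
Total: 133 days.
133 mod 7 = 0, so Friday + 0 = Friday.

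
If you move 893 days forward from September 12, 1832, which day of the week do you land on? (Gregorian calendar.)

First find the weekday of Sep 12, 1832. Doomsday rule: the anchor day for the 1800s is Friday. For year 32: 32÷12 = 2 r 8, and 8÷4 = 2, so 2+8+2 = 12.
Friday + 12 ≡ Wednesday — that's 1832's doomsday.
In September the doomsday date is Sep 5.
Sep 12 is 7 days after Sep 5; 7 mod 7 = 0, so Wednesday + 0 = Wednesday.
893 mod 7 = 4, so 893 days after a Wednesday is Wednesday + 4 = Sunday.

Sunday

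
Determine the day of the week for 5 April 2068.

Doomsday rule: the anchor day for the 2000s is Tuesday. For year 68: 68÷12 = 5 r 8, and 8÷4 = 2, so 5+8+2 = 15.
Tuesday + 15 ≡ Wednesday — that's 2068's doomsday.
In April the doomsday date is Apr 4.
Apr 5 is 1 day after Apr 4; 1 mod 7 = 1, so Wednesday + 1 = Thursday.

Thursday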